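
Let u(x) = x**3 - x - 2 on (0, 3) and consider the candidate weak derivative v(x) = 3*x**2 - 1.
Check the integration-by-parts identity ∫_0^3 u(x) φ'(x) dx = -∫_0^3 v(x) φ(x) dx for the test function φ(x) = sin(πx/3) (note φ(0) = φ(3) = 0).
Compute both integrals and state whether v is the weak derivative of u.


LHS = -75/π + 324/π^3, RHS = -75/π + 324/π^3. Yes, v = u' weakly.

u(x) = x**3 - x - 2, classical derivative u'(x) = 3*x**2 - 1.
φ(x) = sin(πx/3), so φ'(x) = π*cos(π*x/3)/3.
Note φ(0) = φ(3) = 0, so the boundary term u·φ vanishes.
LHS = ∫_0^3 u(x) φ'(x) dx = ∫_0^3 (π*x^3*cos(π*x/3)/3 - π*x*cos(π*x/3)/3 - 2*π*cos(π*x/3)/3) dx. Term by term:
  ∫_0^3 -2*π*cos(π*x/3)/3 dx = 0;  ∫_0^3 -π*x*cos(π*x/3)/3 dx = 6/π;  ∫_0^3 π*x^3*cos(π*x/3)/3 dx = -81/π + 324/π^3.
Sum: 0 + 6/π + -81/π + 324/π^3 = -75/π + 324/π^3.
So LHS = -75/π + 324/π^3.
∫_0^3 v(x) φ(x) dx = ∫_0^3 (3*x^2*sin(π*x/3) - sin(π*x/3)) dx. Term by term:
  ∫_0^3 -sin(π*x/3) dx = -6/π;  ∫_0^3 3*x^2*sin(π*x/3) dx = -324/π^3 + 81/π.
Sum: -6/π + -324/π^3 + 81/π = -324/π^3 + 75/π.
So RHS = -∫_0^3 v(x) φ(x) dx = -75/π + 324/π^3.
LHS = RHS, so the identity holds for this test φ.
Moreover u is smooth here and v(x) = u'(x) = 3*x**2 - 1 pointwise, so the identity holds for every test function. Hence v is the weak derivative of u.


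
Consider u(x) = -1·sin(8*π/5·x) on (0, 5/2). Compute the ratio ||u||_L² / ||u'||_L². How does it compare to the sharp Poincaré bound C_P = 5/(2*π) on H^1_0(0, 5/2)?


||u||_L² / ||u'||_L² = 5/(8*π) < C_P = 5/(2*π).

u(x) = -1·sin(8*π/5·x), so u'(x) = -8*π*cos(8*π*x/5)/5.
Writing u(x) = A·sin(kπx/L) with A = -1 and k = 4, use ∫_0^L sin²(kπx/L) dx = L/2 and ∫_0^L cos²(kπx/L) dx = L/2.
u² = 1·sin²(8*π/5·x) and (u')² = 64*π^2/25·cos²(8*π/5·x), and each of sin², cos² integrates to L/2 = 5/4 over (0, 5/2).
∫_0^5/2 u² dx = 5/4, so ||u||_L² = sqrt(5)/2.
∫_0^5/2 (u')² dx = 16*π^2/5, so ||u'||_L² = 4*sqrt(5)*π/5.
Ratio ||u||_L² / ||u'||_L² = 5/(8*π).
Sharp Poincaré constant on H^1_0(0, 5/2) is C_P = L/π = 5/(2*π), achieved by sin(2*π/5·x).
This is the k = 4 harmonic; the ratio L/(kπ) is strictly less than C_P = L/π, consistent with the sharp inequality ||u||_L² ≤ C_P ||u'||_L².


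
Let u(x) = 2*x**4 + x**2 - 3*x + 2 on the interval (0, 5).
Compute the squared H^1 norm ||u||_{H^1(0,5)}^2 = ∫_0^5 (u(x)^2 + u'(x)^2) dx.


||u||_{H^1}^2 = 203287765/126

The H^1 norm (squared) on an interval (0, L) is
  ||u||_{H^1}^2 = ∫_0^L u(x)^2 dx + ∫_0^L u'(x)^2 dx.
Compute u'(x) = 8*x**3 + 2*x - 3.
Then u(x)^2 = 4*x**8 + 4*x**6 - 12*x**5 + 9*x**4 - 6*x**3 + 13*x**2 - 12*x + 4 and u'(x)^2 = 64*x**6 + 32*x**4 - 48*x**3 + 4*x**2 - 12*x + 9.
Integrate each monomial from 0 to 5 using ∫_0^5 c·x^n dx = c·5^(n+1)/(n+1):
  ∫_0^5 u(x)^2 dx = ∫_0^5 (4*x^8 + 4*x^6 - 12*x^5 + 9*x^4 - 6*x^3 + 13*x^2 - 12*x + 4) dx. Term by term:
    ∫_0^5 4*x^8 dx = 7812500/9;  ∫_0^5 4*x^6 dx = 312500/7;  ∫_0^5 -12*x^5 dx = -31250;
    ∫_0^5 9*x^4 dx = 5625;  ∫_0^5 -6*x^3 dx = -1875/2;  ∫_0^5 13*x^2 dx = 1625/3;
    ∫_0^5 -12*x dx = -150;  ∫_0^5 4 dx = 20.
  Sum: 7812500/9 + 312500/7 − 31250 + 5625 − 1875/2 + 1625/3 − 150 + 20 = 111704995/126.
  ∫_0^5 u'(x)^2 dx = ∫_0^5 (64*x^6 + 32*x^4 - 48*x^3 + 4*x^2 - 12*x + 9) dx. Term by term:
    ∫_0^5 64*x^6 dx = 5000000/7;  ∫_0^5 32*x^4 dx = 20000;  ∫_0^5 -48*x^3 dx = -7500;
    ∫_0^5 4*x^2 dx = 500/3;  ∫_0^5 -12*x dx = -150;  ∫_0^5 9 dx = 45.
  Sum: 5000000/7 + 20000 − 7500 + 500/3 − 150 + 45 = 15263795/21.
Adding: ||u||_{H^1}^2 = 111704995/126 + 15263795/21 = 203287765/126.


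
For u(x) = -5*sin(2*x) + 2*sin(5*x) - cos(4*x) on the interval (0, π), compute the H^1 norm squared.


||u||_{H^1(0,π)}^2 = -680/9 + 123*π

u'(x) = 4*sin(4*x) - 10*cos(2*x) + 10*cos(5*x).
Expand u² and (u')² and integrate term by term on (0, π), using: for integers n ≥ 1, ∫_0^π sin²(nx) dx = ∫_0^π cos²(nx) dx = π/2; for n ≠ n', ∫_0^π sin(nx)sin(n'x) dx = ∫_0^π cos(nx)cos(n'x) dx = 0; and by product-to-sum, ∫_0^π sin(nx)cos(n'x) dx = ½∫_0^π [sin((n+n')x) + sin((n−n')x)] dx, which is 0 when n+n' is even and 2n/(n²−n'²) when n+n' is odd (it need not vanish on (0, π)).
  u² squared terms: (-1)²·∫cos(4x)² dx = 1·π/2 = π/2;  (-5)²·∫sin(2x)² dx = 25·π/2 = 25*π/2;  (2)²·∫sin(5x)² dx = 4·π/2 = 2*π.
  u² cross terms: 2·(-1)·(-5)·∫cos(4x)·sin(2x) dx = 10·(0) = 0;  2·(-1)·(2)·∫cos(4x)·sin(5x) dx = -4·(10/9) = -40/9;  2·(-5)·(2)·∫sin(2x)·sin(5x) dx = -20·(0) = 0.
  So ∫_0^π u² dx = π/2 + 25*π/2 + 2*π + 0 − 40/9 + 0 = -40/9 + 15*π.
  (u')² squared terms: (-10)²·∫cos(2x)² dx = 100·π/2 = 50*π;  (4)²·∫sin(4x)² dx = 16·π/2 = 8*π;  (10)²·∫cos(5x)² dx = 100·π/2 = 50*π.
  (u')² cross terms: 2·(-10)·(4)·∫cos(2x)·sin(4x) dx = -80·(0) = 0;  2·(-10)·(10)·∫cos(2x)·cos(5x) dx = -200·(0) = 0;  2·(4)·(10)·∫sin(4x)·cos(5x) dx = 80·(-8/9) = -640/9.
  So ∫_0^π (u')² dx = 50*π + 8*π + 50*π + 0 + 0 − 640/9 = -640/9 + 108*π.
||u||_{H^1}^2 = (-40/9 + 15*π) + (-640/9 + 108*π) = -680/9 + 123*π.


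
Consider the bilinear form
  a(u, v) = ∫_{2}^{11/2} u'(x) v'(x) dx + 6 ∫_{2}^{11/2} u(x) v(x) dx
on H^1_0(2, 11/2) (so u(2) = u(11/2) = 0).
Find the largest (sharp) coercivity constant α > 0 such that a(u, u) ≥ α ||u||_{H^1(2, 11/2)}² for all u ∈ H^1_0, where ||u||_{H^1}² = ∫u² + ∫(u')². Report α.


α = 1

Coercivity of a(·,·) on H^1_0(2, 11/2) means a(u, u) ≥ α ||u||_{H^1}² for every u ∈ H^1_0.
The interval has length L = 7/2, and Poincaré/coercivity depend only on L. Here a(u, u) = ∫(u')² + (6)·∫u².
Here c = 6 ≥ 1, so a(u,u) = ∫(u')² + c∫u² ≥ ∫(u')² + ∫u² = ||u||_{H^1}², i.e. α = 1 works. No larger α is possible: a(u,u) ≥ α||u||_{H^1}² means (1−α)∫(u')² ≥ (α−c)∫u², and for the modes u_n = sin(nπ(x−x₀)/L) (x₀ the left endpoint) one has ∫u_n²/∫(u_n')² = (L/(nπ))² → 0, so a(u_n,u_n)/||u_n||_{H^1}² → 1. Hence the optimal constant is α = 1.
Therefore α = 1.


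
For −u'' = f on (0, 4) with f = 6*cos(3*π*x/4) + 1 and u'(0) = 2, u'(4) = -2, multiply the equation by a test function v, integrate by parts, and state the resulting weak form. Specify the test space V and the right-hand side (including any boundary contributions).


V = H^1(0, 4) (v unrestricted at boundary; u is determined up to an additive constant); weak form: ∫_0^4 u'v' dx = ∫_0^4 (6*cos(3*π*x/4) + 1) v dx − 2·v(4) − 2·v(0) for all v ∈ V.

Multiply both sides by a test function v and integrate from 0 to 4:
  ∫_0^4 −u''(x) v(x) dx = ∫_0^4 f(x) v(x) dx.
Integrate the LHS by parts once:
  ∫_0^4 −u'' v dx = −[u'(x) v(x)]_0^4 + ∫_0^4 u'(x) v'(x) dx.
Thus ∫_0^4 u'(x) v'(x) dx = ∫_0^4 f(x) v(x) dx + [u'(x) v(x)]_0^4.
Choose V so that boundary terms are either known or forced to vanish.
u has inhomogeneous Neumann u'(0) = 2, u'(4) = -2. [u' v]_0^4 = (-2)·v(4) − (2)·v(0) = − 2·v(4) − 2·v(0). Take V = H^1(0, 4); boundary term becomes part of RHS.
Weak formulation: find u (satisfying any essential BC) such that ∫_0^4 u'(x) v'(x) dx = ∫_0^4 f v dx − 2·v(4) − 2·v(0) for all v ∈ V (Neumann data are natural BCs: they enter the RHS as boundary terms).
Substituting f(x) = 6*cos(3*π*x/4) + 1, the right-hand side is ∫_0^4 (6*cos(3*π*x/4) + 1) v dx − 2·v(4) − 2·v(0).
Compatibility check (pure Neumann): taking v ≡ 1 ∈ V gives 0 = ∫_0^4 f dx + (-2) − (2), i.e. ∫_0^4 f dx must equal u'(0) − u'(4) = 4. Indeed ∫_0^4 (6*cos(3*π*x/4) + 1) dx = 4, so the data are compatible. The solution is then unique only up to an additive constant (fix it e.g. by requiring ∫_0^4 u dx = 0).


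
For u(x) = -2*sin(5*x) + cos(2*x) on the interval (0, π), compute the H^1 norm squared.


||u||_{H^1(0,π)}^2 = -200/21 + 109*π/2

u'(x) = -2*sin(2*x) - 10*cos(5*x).
Expand u² and (u')² and integrate term by term on (0, π), using: for integers n ≥ 1, ∫_0^π sin²(nx) dx = ∫_0^π cos²(nx) dx = π/2; for n ≠ n', ∫_0^π sin(nx)sin(n'x) dx = ∫_0^π cos(nx)cos(n'x) dx = 0; and by product-to-sum, ∫_0^π sin(nx)cos(n'x) dx = ½∫_0^π [sin((n+n')x) + sin((n−n')x)] dx, which is 0 when n+n' is even and 2n/(n²−n'²) when n+n' is odd (it need not vanish on (0, π)).
  u² squared terms: (-2)²·∫sin(5x)² dx = 4·π/2 = 2*π;  (1)²·∫cos(2x)² dx = 1·π/2 = π/2.
  u² cross terms: 2·(-2)·(1)·∫sin(5x)·cos(2x) dx = -4·(10/21) = -40/21.
  So ∫_0^π u² dx = 2*π + π/2 − 40/21 = -40/21 + 5*π/2.
  (u')² squared terms: (-10)²·∫cos(5x)² dx = 100·π/2 = 50*π;  (-2)²·∫sin(2x)² dx = 4·π/2 = 2*π.
  (u')² cross terms: 2·(-10)·(-2)·∫cos(5x)·sin(2x) dx = 40·(-4/21) = -160/21.
  So ∫_0^π (u')² dx = 50*π + 2*π − 160/21 = -160/21 + 52*π.
||u||_{H^1}^2 = (-40/21 + 5*π/2) + (-160/21 + 52*π) = -200/21 + 109*π/2.


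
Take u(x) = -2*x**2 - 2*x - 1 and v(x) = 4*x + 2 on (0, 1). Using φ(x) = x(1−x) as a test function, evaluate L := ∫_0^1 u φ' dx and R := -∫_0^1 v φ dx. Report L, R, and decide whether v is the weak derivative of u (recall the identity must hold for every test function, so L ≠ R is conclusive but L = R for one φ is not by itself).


LHS = 2/3, RHS = -2/3. No, v is not the weak derivative of u.

u(x) = -2*x**2 - 2*x - 1, classical derivative u'(x) = -4*x - 2.
φ(x) = x(1−x), so φ'(x) = 1 - 2*x.
Note φ(0) = φ(1) = 0, so the boundary term u·φ vanishes.
LHS = ∫_0^1 u(x) φ'(x) dx = ∫_0^1 (4*x^3 + 2*x^2 - 1) dx. Term by term:
  ∫_0^1 4*x^3 dx = 1;  ∫_0^1 2*x^2 dx = 2/3;  ∫_0^1 -1 dx = -1.
Sum: 1 + 2/3 − 1 = 2/3.
So LHS = 2/3.
∫_0^1 v(x) φ(x) dx = ∫_0^1 (-4*x^3 + 2*x^2 + 2*x) dx. Term by term:
  ∫_0^1 -4*x^3 dx = -1;  ∫_0^1 2*x^2 dx = 2/3;  ∫_0^1 2*x dx = 1.
Sum: -1 + 2/3 + 1 = 2/3.
So RHS = -∫_0^1 v(x) φ(x) dx = -2/3.
LHS − RHS = 4/3 ≠ 0, so the identity fails.
(For a valid weak derivative the identity must hold for EVERY test function, in particular this one. The failure shows v is NOT the weak derivative of u.)
Correct weak derivative would be u'(x) = -4*x - 2.


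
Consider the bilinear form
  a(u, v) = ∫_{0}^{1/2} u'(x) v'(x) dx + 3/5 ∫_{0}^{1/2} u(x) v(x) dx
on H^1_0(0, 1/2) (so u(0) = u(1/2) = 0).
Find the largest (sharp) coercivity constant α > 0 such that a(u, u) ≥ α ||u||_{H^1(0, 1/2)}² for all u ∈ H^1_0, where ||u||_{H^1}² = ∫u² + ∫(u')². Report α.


α = (3 + 20*π^2)/(5*(1 + 4*π^2))

Coercivity of a(·,·) on H^1_0(0, 1/2) means a(u, u) ≥ α ||u||_{H^1}² for every u ∈ H^1_0.
The interval has length L = 1/2, and Poincaré/coercivity depend only on L. Here a(u, u) = ∫(u')² + (3/5)·∫u².
Here 0 < c = 3/5 < 1. The condition a(u,u) ≥ α||u||_{H^1}² reads (1−α)∫(u')² ≥ (α−c)∫u². Any admissible α is ≤ 1 (rapidly oscillating u have ∫u²/∫(u')² → 0), and α = 1 would force 0 ≥ (1−c)∫u², impossible since c < 1; so 1−α > 0. By the sharp Poincaré inequality on H^1_0 of an interval of length L, ∫(u')² ≥ (π/L)²∫u² with equality for the first sine mode sin(π(x−x₀)/L) (x₀ the left endpoint), so the inequality holds for all u iff (1−α)(π/L)² ≥ α − c, i.e. α ≤ ((π/L)² + c)/((π/L)² + 1) = (1 + c(L/π)²)/(1 + (L/π)²). With (π/L)² = 4*π^2 and c = 3/5, the largest admissible constant is α = ((π/L)² + c)/((π/L)² + 1).
Simplifying, α = (3 + 20*π^2)/(5*(1 + 4*π^2)).


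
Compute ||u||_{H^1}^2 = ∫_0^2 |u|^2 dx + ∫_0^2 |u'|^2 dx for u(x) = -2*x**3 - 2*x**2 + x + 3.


||u||_{H^1}^2 = 53992/105

The H^1 norm (squared) on an interval (0, L) is
  ||u||_{H^1}^2 = ∫_0^L u(x)^2 dx + ∫_0^L u'(x)^2 dx.
Compute u'(x) = -6*x**2 - 4*x + 1.
Then u(x)^2 = 4*x**6 + 8*x**5 - 16*x**3 - 11*x**2 + 6*x + 9 and u'(x)^2 = 36*x**4 + 48*x**3 + 4*x**2 - 8*x + 1.
Integrate each monomial from 0 to 2 using ∫_0^2 c·x^n dx = c·2^(n+1)/(n+1):
  ∫_0^2 u(x)^2 dx = ∫_0^2 (4*x^6 + 8*x^5 - 16*x^3 - 11*x^2 + 6*x + 9) dx. Term by term:
    ∫_0^2 4*x^6 dx = 512/7;  ∫_0^2 8*x^5 dx = 256/3;  ∫_0^2 -16*x^3 dx = -64;
    ∫_0^2 -11*x^2 dx = -88/3;  ∫_0^2 6*x dx = 12;  ∫_0^2 9 dx = 18.
  Sum: 512/7 + 256/3 − 64 − 88/3 + 12 + 18 = 666/7.
  ∫_0^2 u'(x)^2 dx = ∫_0^2 (36*x^4 + 48*x^3 + 4*x^2 - 8*x + 1) dx. Term by term:
    ∫_0^2 36*x^4 dx = 1152/5;  ∫_0^2 48*x^3 dx = 192;  ∫_0^2 4*x^2 dx = 32/3;
    ∫_0^2 -8*x dx = -16;  ∫_0^2 1 dx = 2.
  Sum: 1152/5 + 192 + 32/3 − 16 + 2 = 6286/15.
Adding: ||u||_{H^1}^2 = 666/7 + 6286/15 = 53992/105.


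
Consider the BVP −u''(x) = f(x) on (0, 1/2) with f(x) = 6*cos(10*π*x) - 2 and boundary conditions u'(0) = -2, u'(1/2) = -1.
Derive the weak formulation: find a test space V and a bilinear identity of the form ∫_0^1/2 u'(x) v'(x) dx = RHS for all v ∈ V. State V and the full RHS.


V = H^1(0, 1/2) (v unrestricted at boundary; u is determined up to an additive constant); weak form: ∫_0^1/2 u'v' dx = ∫_0^1/2 (6*cos(10*π*x) - 2) v dx − v(1/2) + 2·v(0) for all v ∈ V.

Multiply both sides by a test function v and integrate from 0 to 1/2:
  ∫_0^1/2 −u''(x) v(x) dx = ∫_0^1/2 f(x) v(x) dx.
Integrate the LHS by parts once:
  ∫_0^1/2 −u'' v dx = −[u'(x) v(x)]_0^1/2 + ∫_0^1/2 u'(x) v'(x) dx.
Thus ∫_0^1/2 u'(x) v'(x) dx = ∫_0^1/2 f(x) v(x) dx + [u'(x) v(x)]_0^1/2.
Choose V so that boundary terms are either known or forced to vanish.
u has inhomogeneous Neumann u'(0) = -2, u'(1/2) = -1. [u' v]_0^1/2 = (-1)·v(1/2) − (-2)·v(0) = − v(1/2) + 2·v(0). Take V = H^1(0, 1/2); boundary term becomes part of RHS.
Weak formulation: find u (satisfying any essential BC) such that ∫_0^1/2 u'(x) v'(x) dx = ∫_0^1/2 f v dx − v(1/2) + 2·v(0) for all v ∈ V (Neumann data are natural BCs: they enter the RHS as boundary terms).
Substituting f(x) = 6*cos(10*π*x) - 2, the right-hand side is ∫_0^1/2 (6*cos(10*π*x) - 2) v dx − v(1/2) + 2·v(0).
Compatibility check (pure Neumann): taking v ≡ 1 ∈ V gives 0 = ∫_0^1/2 f dx + (-1) − (-2), i.e. ∫_0^1/2 f dx must equal u'(0) − u'(1/2) = -1. Indeed ∫_0^1/2 (6*cos(10*π*x) - 2) dx = -1, so the data are compatible. The solution is then unique only up to an additive constant (fix it e.g. by requiring ∫_0^1/2 u dx = 0).


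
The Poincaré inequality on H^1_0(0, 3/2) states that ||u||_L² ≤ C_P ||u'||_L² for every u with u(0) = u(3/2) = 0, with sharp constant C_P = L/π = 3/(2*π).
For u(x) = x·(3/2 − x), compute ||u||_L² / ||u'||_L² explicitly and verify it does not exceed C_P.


||u||_L² / ||u'||_L² = 3*sqrt(10)/20 < C_P = 3/(2*π).

u(x) = x·(3/2 − x), so u'(x) = 3/2 - 2*x.
u(x) = x·(3/2 − x) vanishes at x = 0 and x = 3/2, so u ∈ H^1_0(0, 3/2). Differentiate via the product rule and integrate the resulting polynomials term by term.
  ∫_0^3/2 u² dx = ∫_0^3/2 (x^4 - 3*x^3 + 9*x^2/4) dx. Term by term:
    ∫_0^3/2 x^4 dx = 243/160;  ∫_0^3/2 -3*x^3 dx = -243/64;  ∫_0^3/2 9*x^2/4 dx = 81/32.
  Sum: 243/160 − 243/64 + 81/32 = 81/320.
  ∫_0^3/2 (u')² dx = ∫_0^3/2 (4*x^2 - 6*x + 9/4) dx. Term by term:
    ∫_0^3/2 4*x^2 dx = 9/2;  ∫_0^3/2 -6*x dx = -27/4;  ∫_0^3/2 9/4 dx = 27/8.
  Sum: 9/2 − 27/4 + 27/8 = 9/8.
∫_0^3/2 u² dx = 81/320, so ||u||_L² = 9*sqrt(5)/40.
∫_0^3/2 (u')² dx = 9/8, so ||u'||_L² = 3*sqrt(2)/4.
Ratio ||u||_L² / ||u'||_L² = 3*sqrt(10)/20.
Sharp Poincaré constant on H^1_0(0, 3/2) is C_P = L/π = 3/(2*π), achieved by sin(2*π/3·x).
A polynomial bump cannot attain the sharp Poincaré constant (only the first sine eigenfunction does), so the ratio is strictly less than C_P, consistent with ||u||_L² ≤ C_P ||u'||_L².


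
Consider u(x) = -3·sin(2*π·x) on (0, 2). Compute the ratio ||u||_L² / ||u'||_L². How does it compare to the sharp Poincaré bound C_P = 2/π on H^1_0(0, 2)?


||u||_L² / ||u'||_L² = 1/(2*π) < C_P = 2/π.

u(x) = -3·sin(2*π·x), so u'(x) = -6*π*cos(2*π*x).
Writing u(x) = A·sin(kπx/L) with A = -3 and k = 4, use ∫_0^L sin²(kπx/L) dx = L/2 and ∫_0^L cos²(kπx/L) dx = L/2.
u² = 9·sin²(2*π·x) and (u')² = 36*π^2·cos²(2*π·x), and each of sin², cos² integrates to L/2 = 1 over (0, 2).
∫_0^2 u² dx = 9, so ||u||_L² = 3.
∫_0^2 (u')² dx = 36*π^2, so ||u'||_L² = 6*π.
Ratio ||u||_L² / ||u'||_L² = 1/(2*π).
Sharp Poincaré constant on H^1_0(0, 2) is C_P = L/π = 2/π, achieved by sin(π/2·x).
This is the k = 4 harmonic; the ratio L/(kπ) is strictly less than C_P = L/π, consistent with the sharp inequality ||u||_L² ≤ C_P ||u'||_L².


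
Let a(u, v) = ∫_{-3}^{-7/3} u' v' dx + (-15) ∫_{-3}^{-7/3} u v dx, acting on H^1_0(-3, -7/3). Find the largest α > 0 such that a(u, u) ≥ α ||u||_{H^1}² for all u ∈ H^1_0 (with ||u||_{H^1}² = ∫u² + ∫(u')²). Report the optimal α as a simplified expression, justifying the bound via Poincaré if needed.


α = 3*(-20 + 3*π^2)/(4 + 9*π^2)

Coercivity of a(·,·) on H^1_0(-3, -7/3) means a(u, u) ≥ α ||u||_{H^1}² for every u ∈ H^1_0.
The interval has length L = 2/3, and Poincaré/coercivity depend only on L. Here a(u, u) = ∫(u')² + (-15)·∫u².
Here c = -15 < 0 with |c| < (π/L)² = 9*π^2/4, so coercivity still holds. The condition a(u,u) ≥ α||u||_{H^1}² reads (1−α)∫(u')² ≥ (α−c)∫u². Any admissible α is ≤ 1 (rapidly oscillating u have ∫u²/∫(u')² → 0), and α = 1 would force 0 ≥ (1−c)∫u², impossible since c < 1; so 1−α > 0. By the sharp Poincaré inequality on H^1_0 of an interval of length L, ∫(u')² ≥ (π/L)²∫u² with equality for the first sine mode sin(π(x−x₀)/L) (x₀ the left endpoint), so the inequality holds for all u iff (1−α)(π/L)² ≥ α − c, i.e. α ≤ ((π/L)² + c)/((π/L)² + 1) = (1 + c(L/π)²)/(1 + (L/π)²). (Direct route, valid since c ≤ 0: Poincaré gives c∫u² ≥ c(L/π)²∫(u')², so a(u,u) ≥ (1 + c(L/π)²)∫(u')², while ||u||_{H^1}² ≤ (1 + (L/π)²)∫(u')²; dividing yields the same α.) With (π/L)² = 9*π^2/4 and c = -15, the largest admissible constant is α = ((π/L)² + c)/((π/L)² + 1).
Simplifying, α = 3*(-20 + 3*π^2)/(4 + 9*π^2).


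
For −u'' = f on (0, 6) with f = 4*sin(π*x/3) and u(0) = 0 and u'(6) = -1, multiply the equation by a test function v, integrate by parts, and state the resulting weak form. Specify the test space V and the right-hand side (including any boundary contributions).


V = {v ∈ H^1(0, 6) : v(0) = 0} (test functions vanish at x = 0 where u is specified); weak form: ∫_0^6 u'v' dx = ∫_0^6 (4*sin(π*x/3)) v dx − v(6) for all v ∈ V.

Multiply both sides by a test function v and integrate from 0 to 6:
  ∫_0^6 −u''(x) v(x) dx = ∫_0^6 f(x) v(x) dx.
Integrate the LHS by parts once:
  ∫_0^6 −u'' v dx = −[u'(x) v(x)]_0^6 + ∫_0^6 u'(x) v'(x) dx.
Thus ∫_0^6 u'(x) v'(x) dx = ∫_0^6 f(x) v(x) dx + [u'(x) v(x)]_0^6.
Choose V so that boundary terms are either known or forced to vanish.
Mixed BC: u(0) = 0 (Dirichlet) and u'(6) = -1 (Neumann). Define V = {v ∈ H^1(0, 6) : v(0) = 0}. Then [u' v]_0^6 = u'(6)·v(6) − u'(0)·0 = − v(6).
Weak formulation: find u (satisfying any essential BC) such that ∫_0^6 u'(x) v'(x) dx = ∫_0^6 f v dx − v(6) for all v ∈ V (Dirichlet at 0 absorbed into V; Neumann datum at x = 6 contributes the boundary term).
Substituting f(x) = 4*sin(π*x/3), the right-hand side is ∫_0^6 (4*sin(π*x/3)) v dx − v(6).


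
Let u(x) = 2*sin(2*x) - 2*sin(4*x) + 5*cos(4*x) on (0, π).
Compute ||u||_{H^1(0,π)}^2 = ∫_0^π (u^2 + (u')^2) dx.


||u||_{H^1(0,π)}^2 = 513*π/2

u'(x) = -20*sin(4*x) + 4*cos(2*x) - 8*cos(4*x).
Expand u² and (u')² and integrate term by term on (0, π), using: for integers n ≥ 1, ∫_0^π sin²(nx) dx = ∫_0^π cos²(nx) dx = π/2; for n ≠ n', ∫_0^π sin(nx)sin(n'x) dx = ∫_0^π cos(nx)cos(n'x) dx = 0; and by product-to-sum, ∫_0^π sin(nx)cos(n'x) dx = ½∫_0^π [sin((n+n')x) + sin((n−n')x)] dx, which is 0 when n+n' is even and 2n/(n²−n'²) when n+n' is odd (it need not vanish on (0, π)).
  u² squared terms: (-2)²·∫sin(4x)² dx = 4·π/2 = 2*π;  (2)²·∫sin(2x)² dx = 4·π/2 = 2*π;  (5)²·∫cos(4x)² dx = 25·π/2 = 25*π/2.
  u² cross terms: 2·(-2)·(2)·∫sin(4x)·sin(2x) dx = -8·(0) = 0;  2·(-2)·(5)·∫sin(4x)·cos(4x) dx = -20·(0) = 0;  2·(2)·(5)·∫sin(2x)·cos(4x) dx = 20·(0) = 0.
  So ∫_0^π u² dx = 2*π + 2*π + 25*π/2 + 0 + 0 + 0 = 33*π/2.
  (u')² squared terms: (-20)²·∫sin(4x)² dx = 400·π/2 = 200*π;  (-8)²·∫cos(4x)² dx = 64·π/2 = 32*π;  (4)²·∫cos(2x)² dx = 16·π/2 = 8*π.
  (u')² cross terms: 2·(-20)·(-8)·∫sin(4x)·cos(4x) dx = 320·(0) = 0;  2·(-20)·(4)·∫sin(4x)·cos(2x) dx = -160·(0) = 0;  2·(-8)·(4)·∫cos(4x)·cos(2x) dx = -64·(0) = 0.
  So ∫_0^π (u')² dx = 200*π + 32*π + 8*π + 0 + 0 + 0 = 240*π.
||u||_{H^1}^2 = (33*π/2) + (240*π) = 513*π/2.


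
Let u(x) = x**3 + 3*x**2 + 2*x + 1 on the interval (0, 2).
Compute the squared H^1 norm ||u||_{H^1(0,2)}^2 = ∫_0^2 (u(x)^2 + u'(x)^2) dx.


||u||_{H^1}^2 = 67594/105

The H^1 norm (squared) on an interval (0, L) is
  ||u||_{H^1}^2 = ∫_0^L u(x)^2 dx + ∫_0^L u'(x)^2 dx.
Compute u'(x) = 3*x**2 + 6*x + 2.
Then u(x)^2 = x**6 + 6*x**5 + 13*x**4 + 14*x**3 + 10*x**2 + 4*x + 1 and u'(x)^2 = 9*x**4 + 36*x**3 + 48*x**2 + 24*x + 4.
Integrate each monomial from 0 to 2 using ∫_0^2 c·x^n dx = c·2^(n+1)/(n+1):
  ∫_0^2 u(x)^2 dx = ∫_0^2 (x^6 + 6*x^5 + 13*x^4 + 14*x^3 + 10*x^2 + 4*x + 1) dx. Term by term:
    ∫_0^2 x^6 dx = 128/7;  ∫_0^2 6*x^5 dx = 64;  ∫_0^2 13*x^4 dx = 416/5;
    ∫_0^2 14*x^3 dx = 56;  ∫_0^2 10*x^2 dx = 80/3;  ∫_0^2 4*x dx = 8;
    ∫_0^2 1 dx = 2.
  Sum: 128/7 + 64 + 416/5 + 56 + 80/3 + 8 + 2 = 27106/105.
  ∫_0^2 u'(x)^2 dx = ∫_0^2 (9*x^4 + 36*x^3 + 48*x^2 + 24*x + 4) dx. Term by term:
    ∫_0^2 9*x^4 dx = 288/5;  ∫_0^2 36*x^3 dx = 144;  ∫_0^2 48*x^2 dx = 128;
    ∫_0^2 24*x dx = 48;  ∫_0^2 4 dx = 8.
  Sum: 288/5 + 144 + 128 + 48 + 8 = 1928/5.
Adding: ||u||_{H^1}^2 = 27106/105 + 1928/5 = 67594/105.


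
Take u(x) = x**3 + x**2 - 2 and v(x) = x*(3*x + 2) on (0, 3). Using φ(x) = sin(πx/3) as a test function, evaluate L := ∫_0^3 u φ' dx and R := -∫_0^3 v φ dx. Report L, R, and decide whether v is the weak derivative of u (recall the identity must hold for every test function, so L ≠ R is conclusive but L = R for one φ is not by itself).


LHS = -99/π + 324/π^3, RHS = -99/π + 324/π^3. Yes, v = u' weakly.

u(x) = x**3 + x**2 - 2, classical derivative u'(x) = 3*x**2 + 2*x.
φ(x) = sin(πx/3), so φ'(x) = π*cos(π*x/3)/3.
Note φ(0) = φ(3) = 0, so the boundary term u·φ vanishes.
LHS = ∫_0^3 u(x) φ'(x) dx = ∫_0^3 (π*x^3*cos(π*x/3)/3 + π*x^2*cos(π*x/3)/3 - 2*π*cos(π*x/3)/3) dx. Term by term:
  ∫_0^3 -2*π*cos(π*x/3)/3 dx = 0;  ∫_0^3 π*x^2*cos(π*x/3)/3 dx = -18/π;  ∫_0^3 π*x^3*cos(π*x/3)/3 dx = -81/π + 324/π^3.
Sum: 0 − 18/π + -81/π + 324/π^3 = -99/π + 324/π^3.
So LHS = -99/π + 324/π^3.
∫_0^3 v(x) φ(x) dx = ∫_0^3 (3*x^2*sin(π*x/3) + 2*x*sin(π*x/3)) dx. Term by term:
  ∫_0^3 2*x*sin(π*x/3) dx = 18/π;  ∫_0^3 3*x^2*sin(π*x/3) dx = -324/π^3 + 81/π.
Sum: 18/π + -324/π^3 + 81/π = -324/π^3 + 99/π.
So RHS = -∫_0^3 v(x) φ(x) dx = -99/π + 324/π^3.
LHS = RHS, so the identity holds for this test φ.
Moreover u is smooth here and v(x) = u'(x) = 3*x**2 + 2*x pointwise, so the identity holds for every test function. Hence v is the weak derivative of u.


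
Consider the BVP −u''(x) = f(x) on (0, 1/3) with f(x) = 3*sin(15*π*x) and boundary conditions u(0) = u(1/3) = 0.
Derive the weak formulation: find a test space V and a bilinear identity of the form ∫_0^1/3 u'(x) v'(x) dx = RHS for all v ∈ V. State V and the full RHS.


V = H^1_0(0, 1/3) (so v(0) = v(1/3) = 0); weak form: ∫_0^1/3 u'v' dx = ∫_0^1/3 (3*sin(15*π*x)) v dx for all v ∈ V.

Multiply both sides by a test function v and integrate from 0 to 1/3:
  ∫_0^1/3 −u''(x) v(x) dx = ∫_0^1/3 f(x) v(x) dx.
Integrate the LHS by parts once:
  ∫_0^1/3 −u'' v dx = −[u'(x) v(x)]_0^1/3 + ∫_0^1/3 u'(x) v'(x) dx.
Thus ∫_0^1/3 u'(x) v'(x) dx = ∫_0^1/3 f(x) v(x) dx + [u'(x) v(x)]_0^1/3.
Choose V so that boundary terms are either known or forced to vanish.
u is Dirichlet: u(0) = u(1/3) = 0. Let V = H^1_0(0, 1/3); then v(0) = v(1/3) = 0, and [u' v]_0^1/3 = 0.
Weak formulation: find u (satisfying any essential BC) such that ∫_0^1/3 u'(x) v'(x) dx = ∫_0^1/3 f v dx for all v ∈ V.
Substituting f(x) = 3*sin(15*π*x), the right-hand side is ∫_0^1/3 (3*sin(15*π*x)) v dx.


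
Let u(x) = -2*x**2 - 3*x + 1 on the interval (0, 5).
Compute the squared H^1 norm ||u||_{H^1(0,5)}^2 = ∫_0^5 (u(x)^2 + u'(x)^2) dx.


||u||_{H^1}^2 = 5525

The H^1 norm (squared) on an interval (0, L) is
  ||u||_{H^1}^2 = ∫_0^L u(x)^2 dx + ∫_0^L u'(x)^2 dx.
Compute u'(x) = -4*x - 3.
Then u(x)^2 = 4*x**4 + 12*x**3 + 5*x**2 - 6*x + 1 and u'(x)^2 = 16*x**2 + 24*x + 9.
Integrate each monomial from 0 to 5 using ∫_0^5 c·x^n dx = c·5^(n+1)/(n+1):
  ∫_0^5 u(x)^2 dx = ∫_0^5 (4*x^4 + 12*x^3 + 5*x^2 - 6*x + 1) dx. Term by term:
    ∫_0^5 4*x^4 dx = 2500;  ∫_0^5 12*x^3 dx = 1875;  ∫_0^5 5*x^2 dx = 625/3;
    ∫_0^5 -6*x dx = -75;  ∫_0^5 1 dx = 5.
  Sum: 2500 + 1875 + 625/3 − 75 + 5 = 13540/3.
  ∫_0^5 u'(x)^2 dx = ∫_0^5 (16*x^2 + 24*x + 9) dx. Term by term:
    ∫_0^5 16*x^2 dx = 2000/3;  ∫_0^5 24*x dx = 300;  ∫_0^5 9 dx = 45.
  Sum: 2000/3 + 300 + 45 = 3035/3.
Adding: ||u||_{H^1}^2 = 13540/3 + 3035/3 = 5525.


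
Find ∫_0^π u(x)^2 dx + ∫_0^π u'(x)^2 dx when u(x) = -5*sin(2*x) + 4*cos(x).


||u||_{H^1(0,π)}^2 = -320/3 + 157*π/2

u'(x) = -4*sin(x) - 10*cos(2*x).
Expand u² and (u')² and integrate term by term on (0, π), using: for integers n ≥ 1, ∫_0^π sin²(nx) dx = ∫_0^π cos²(nx) dx = π/2; for n ≠ n', ∫_0^π sin(nx)sin(n'x) dx = ∫_0^π cos(nx)cos(n'x) dx = 0; and by product-to-sum, ∫_0^π sin(nx)cos(n'x) dx = ½∫_0^π [sin((n+n')x) + sin((n−n')x)] dx, which is 0 when n+n' is even and 2n/(n²−n'²) when n+n' is odd (it need not vanish on (0, π)).
  u² squared terms: (-5)²·∫sin(2x)² dx = 25·π/2 = 25*π/2;  (4)²·∫cos(x)² dx = 16·π/2 = 8*π.
  u² cross terms: 2·(-5)·(4)·∫sin(2x)·cos(x) dx = -40·(4/3) = -160/3.
  So ∫_0^π u² dx = 25*π/2 + 8*π − 160/3 = -160/3 + 41*π/2.
  (u')² squared terms: (-10)²·∫cos(2x)² dx = 100·π/2 = 50*π;  (-4)²·∫sin(x)² dx = 16·π/2 = 8*π.
  (u')² cross terms: 2·(-10)·(-4)·∫cos(2x)·sin(x) dx = 80·(-2/3) = -160/3.
  So ∫_0^π (u')² dx = 50*π + 8*π − 160/3 = -160/3 + 58*π.
||u||_{H^1}^2 = (-160/3 + 41*π/2) + (-160/3 + 58*π) = -320/3 + 157*π/2.


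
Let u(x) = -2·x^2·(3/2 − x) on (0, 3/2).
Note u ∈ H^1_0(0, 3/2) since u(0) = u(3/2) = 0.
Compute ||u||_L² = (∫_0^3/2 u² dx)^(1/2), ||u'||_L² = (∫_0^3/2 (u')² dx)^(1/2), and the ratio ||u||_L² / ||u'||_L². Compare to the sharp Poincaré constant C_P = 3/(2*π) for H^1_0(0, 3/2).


||u||_L² / ||u'||_L² = 3*sqrt(14)/28 < C_P = 3/(2*π).

u(x) = -2·x^2·(3/2 − x), so u'(x) = 6*x*(x - 1).
u(x) = -2·x^2·(3/2 − x) vanishes at x = 0 and x = 3/2, so u ∈ H^1_0(0, 3/2). Differentiate via the product rule and integrate the resulting polynomials term by term.
  ∫_0^3/2 u² dx = ∫_0^3/2 (4*x^6 - 12*x^5 + 9*x^4) dx. Term by term:
    ∫_0^3/2 4*x^6 dx = 2187/224;  ∫_0^3/2 -12*x^5 dx = -729/32;  ∫_0^3/2 9*x^4 dx = 2187/160.
  Sum: 2187/224 − 729/32 + 2187/160 = 729/1120.
  ∫_0^3/2 (u')² dx = ∫_0^3/2 (36*x^4 - 72*x^3 + 36*x^2) dx. Term by term:
    ∫_0^3/2 36*x^4 dx = 2187/40;  ∫_0^3/2 -72*x^3 dx = -729/8;  ∫_0^3/2 36*x^2 dx = 81/2.
  Sum: 2187/40 − 729/8 + 81/2 = 81/20.
∫_0^3/2 u² dx = 729/1120, so ||u||_L² = 27*sqrt(70)/280.
∫_0^3/2 (u')² dx = 81/20, so ||u'||_L² = 9*sqrt(5)/10.
Ratio ||u||_L² / ||u'||_L² = 3*sqrt(14)/28.
Sharp Poincaré constant on H^1_0(0, 3/2) is C_P = L/π = 3/(2*π), achieved by sin(2*π/3·x).
A polynomial bump cannot attain the sharp Poincaré constant (only the first sine eigenfunction does), so the ratio is strictly less than C_P, consistent with ||u||_L² ≤ C_P ||u'||_L².


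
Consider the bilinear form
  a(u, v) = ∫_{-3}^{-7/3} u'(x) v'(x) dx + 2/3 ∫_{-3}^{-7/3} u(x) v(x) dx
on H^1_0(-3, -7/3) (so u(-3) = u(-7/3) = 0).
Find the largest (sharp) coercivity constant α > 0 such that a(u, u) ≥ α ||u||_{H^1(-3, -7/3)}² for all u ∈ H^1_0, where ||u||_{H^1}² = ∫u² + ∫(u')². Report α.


α = (8 + 27*π^2)/(3*(4 + 9*π^2))

Coercivity of a(·,·) on H^1_0(-3, -7/3) means a(u, u) ≥ α ||u||_{H^1}² for every u ∈ H^1_0.
The interval has length L = 2/3, and Poincaré/coercivity depend only on L. Here a(u, u) = ∫(u')² + (2/3)·∫u².
Here 0 < c = 2/3 < 1. The condition a(u,u) ≥ α||u||_{H^1}² reads (1−α)∫(u')² ≥ (α−c)∫u². Any admissible α is ≤ 1 (rapidly oscillating u have ∫u²/∫(u')² → 0), and α = 1 would force 0 ≥ (1−c)∫u², impossible since c < 1; so 1−α > 0. By the sharp Poincaré inequality on H^1_0 of an interval of length L, ∫(u')² ≥ (π/L)²∫u² with equality for the first sine mode sin(π(x−x₀)/L) (x₀ the left endpoint), so the inequality holds for all u iff (1−α)(π/L)² ≥ α − c, i.e. α ≤ ((π/L)² + c)/((π/L)² + 1) = (1 + c(L/π)²)/(1 + (L/π)²). With (π/L)² = 9*π^2/4 and c = 2/3, the largest admissible constant is α = ((π/L)² + c)/((π/L)² + 1).
Simplifying, α = (8 + 27*π^2)/(3*(4 + 9*π^2)).


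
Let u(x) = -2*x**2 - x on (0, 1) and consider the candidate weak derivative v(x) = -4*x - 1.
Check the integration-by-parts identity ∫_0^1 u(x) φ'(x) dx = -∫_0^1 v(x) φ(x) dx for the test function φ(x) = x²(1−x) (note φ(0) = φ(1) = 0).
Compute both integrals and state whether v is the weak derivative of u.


LHS = 17/60, RHS = 17/60. Yes, v = u' weakly.

u(x) = -2*x**2 - x, classical derivative u'(x) = -4*x - 1.
φ(x) = x²(1−x), so φ'(x) = x*(2 - 3*x).
Note φ(0) = φ(1) = 0, so the boundary term u·φ vanishes.
LHS = ∫_0^1 u(x) φ'(x) dx = ∫_0^1 (6*x^4 - x^3 - 2*x^2) dx. Term by term:
  ∫_0^1 6*x^4 dx = 6/5;  ∫_0^1 -x^3 dx = -1/4;  ∫_0^1 -2*x^2 dx = -2/3.
Sum: 6/5 − 1/4 − 2/3 = 17/60.
So LHS = 17/60.
∫_0^1 v(x) φ(x) dx = ∫_0^1 (4*x^4 - 3*x^3 - x^2) dx. Term by term:
  ∫_0^1 4*x^4 dx = 4/5;  ∫_0^1 -3*x^3 dx = -3/4;  ∫_0^1 -x^2 dx = -1/3.
Sum: 4/5 − 3/4 − 1/3 = -17/60.
So RHS = -∫_0^1 v(x) φ(x) dx = 17/60.
LHS = RHS, so the identity holds for this test φ.
Moreover u is smooth here and v(x) = u'(x) = -4*x - 1 pointwise, so the identity holds for every test function. Hence v is the weak derivative of u.


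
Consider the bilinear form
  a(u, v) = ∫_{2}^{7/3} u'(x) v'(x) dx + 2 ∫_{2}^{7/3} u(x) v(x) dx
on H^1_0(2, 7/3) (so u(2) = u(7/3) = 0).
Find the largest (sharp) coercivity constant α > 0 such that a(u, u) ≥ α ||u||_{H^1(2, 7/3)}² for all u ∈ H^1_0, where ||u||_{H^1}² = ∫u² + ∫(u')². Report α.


α = 1

Coercivity of a(·,·) on H^1_0(2, 7/3) means a(u, u) ≥ α ||u||_{H^1}² for every u ∈ H^1_0.
The interval has length L = 1/3, and Poincaré/coercivity depend only on L. Here a(u, u) = ∫(u')² + (2)·∫u².
Here c = 2 ≥ 1, so a(u,u) = ∫(u')² + c∫u² ≥ ∫(u')² + ∫u² = ||u||_{H^1}², i.e. α = 1 works. No larger α is possible: a(u,u) ≥ α||u||_{H^1}² means (1−α)∫(u')² ≥ (α−c)∫u², and for the modes u_n = sin(nπ(x−x₀)/L) (x₀ the left endpoint) one has ∫u_n²/∫(u_n')² = (L/(nπ))² → 0, so a(u_n,u_n)/||u_n||_{H^1}² → 1. Hence the optimal constant is α = 1.
Therefore α = 1.


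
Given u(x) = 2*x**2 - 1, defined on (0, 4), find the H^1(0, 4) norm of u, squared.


||u||_{H^1}^2 = 5396/5

The H^1 norm (squared) on an interval (0, L) is
  ||u||_{H^1}^2 = ∫_0^L u(x)^2 dx + ∫_0^L u'(x)^2 dx.
Compute u'(x) = 4*x.
Then u(x)^2 = 4*x**4 - 4*x**2 + 1 and u'(x)^2 = 16*x**2.
Integrate each monomial from 0 to 4 using ∫_0^4 c·x^n dx = c·4^(n+1)/(n+1):
  ∫_0^4 u(x)^2 dx = ∫_0^4 (4*x^4 - 4*x^2 + 1) dx. Term by term:
    ∫_0^4 4*x^4 dx = 4096/5;  ∫_0^4 -4*x^2 dx = -256/3;  ∫_0^4 1 dx = 4.
  Sum: 4096/5 − 256/3 + 4 = 11068/15.
  ∫_0^4 u'(x)^2 dx = ∫_0^4 (16*x^2) dx. Term by term:
    ∫_0^4 16*x^2 dx = 1024/3.
Adding: ||u||_{H^1}^2 = 11068/15 + 1024/3 = 5396/5.


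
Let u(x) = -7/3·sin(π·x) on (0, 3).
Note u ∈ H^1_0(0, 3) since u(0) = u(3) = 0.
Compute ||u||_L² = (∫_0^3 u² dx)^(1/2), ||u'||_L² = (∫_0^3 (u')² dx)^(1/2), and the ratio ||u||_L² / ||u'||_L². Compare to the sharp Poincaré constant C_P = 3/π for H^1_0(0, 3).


||u||_L² / ||u'||_L² = 1/π < C_P = 3/π.

u(x) = -7/3·sin(π·x), so u'(x) = -7*π*cos(π*x)/3.
Writing u(x) = A·sin(kπx/L) with A = -7/3 and k = 3, use ∫_0^L sin²(kπx/L) dx = L/2 and ∫_0^L cos²(kπx/L) dx = L/2.
u² = 49/9·sin²(π·x) and (u')² = 49*π^2/9·cos²(π·x), and each of sin², cos² integrates to L/2 = 3/2 over (0, 3).
∫_0^3 u² dx = 49/6, so ||u||_L² = 7*sqrt(6)/6.
∫_0^3 (u')² dx = 49*π^2/6, so ||u'||_L² = 7*sqrt(6)*π/6.
Ratio ||u||_L² / ||u'||_L² = 1/π.
Sharp Poincaré constant on H^1_0(0, 3) is C_P = L/π = 3/π, achieved by sin(π/3·x).
This is the k = 3 harmonic; the ratio L/(kπ) is strictly less than C_P = L/π, consistent with the sharp inequality ||u||_L² ≤ C_P ||u'||_L².


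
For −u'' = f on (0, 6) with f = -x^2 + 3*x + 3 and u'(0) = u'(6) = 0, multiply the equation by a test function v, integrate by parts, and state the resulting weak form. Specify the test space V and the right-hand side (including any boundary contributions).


V = H^1(0, 6) (no boundary constraint on v; u is determined up to an additive constant); weak form: ∫_0^6 u'v' dx = ∫_0^6 (-x^2 + 3*x + 3) v dx for all v ∈ V.

Multiply both sides by a test function v and integrate from 0 to 6:
  ∫_0^6 −u''(x) v(x) dx = ∫_0^6 f(x) v(x) dx.
Integrate the LHS by parts once:
  ∫_0^6 −u'' v dx = −[u'(x) v(x)]_0^6 + ∫_0^6 u'(x) v'(x) dx.
Thus ∫_0^6 u'(x) v'(x) dx = ∫_0^6 f(x) v(x) dx + [u'(x) v(x)]_0^6.
Choose V so that boundary terms are either known or forced to vanish.
u has homogeneous Neumann: u'(0) = u'(6) = 0. So [u' v]_0^6 = 0·v(6) − 0·v(0) = 0 for any v; take V = H^1(0, 6).
Weak formulation: find u (satisfying any essential BC) such that ∫_0^6 u'(x) v'(x) dx = ∫_0^6 f v dx for all v ∈ V (homogeneous Neumann, so boundary terms vanish).
Substituting f(x) = -x^2 + 3*x + 3, the right-hand side is ∫_0^6 (-x^2 + 3*x + 3) v dx.
Compatibility check (pure Neumann): taking v ≡ 1 ∈ V gives 0 = ∫_0^6 f dx + (0) − (0), i.e. ∫_0^6 f dx must equal u'(0) − u'(6) = 0. Indeed ∫_0^6 (-x^2 + 3*x + 3) dx = 0, so the data are compatible. The solution is then unique only up to an additive constant (fix it e.g. by requiring ∫_0^6 u dx = 0).


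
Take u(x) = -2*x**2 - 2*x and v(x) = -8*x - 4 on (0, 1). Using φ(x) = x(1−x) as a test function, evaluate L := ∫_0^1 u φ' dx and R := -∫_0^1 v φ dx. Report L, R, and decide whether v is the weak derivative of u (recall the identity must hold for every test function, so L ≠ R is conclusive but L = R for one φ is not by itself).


LHS = 2/3, RHS = 4/3. No, v is not the weak derivative of u.

u(x) = -2*x**2 - 2*x, classical derivative u'(x) = -4*x - 2.
φ(x) = x(1−x), so φ'(x) = 1 - 2*x.
Note φ(0) = φ(1) = 0, so the boundary term u·φ vanishes.
LHS = ∫_0^1 u(x) φ'(x) dx = ∫_0^1 (4*x^3 + 2*x^2 - 2*x) dx. Term by term:
  ∫_0^1 4*x^3 dx = 1;  ∫_0^1 2*x^2 dx = 2/3;  ∫_0^1 -2*x dx = -1.
Sum: 1 + 2/3 − 1 = 2/3.
So LHS = 2/3.
∫_0^1 v(x) φ(x) dx = ∫_0^1 (8*x^3 - 4*x^2 - 4*x) dx. Term by term:
  ∫_0^1 8*x^3 dx = 2;  ∫_0^1 -4*x^2 dx = -4/3;  ∫_0^1 -4*x dx = -2.
Sum: 2 − 4/3 − 2 = -4/3.
So RHS = -∫_0^1 v(x) φ(x) dx = 4/3.
LHS − RHS = -2/3 ≠ 0, so the identity fails.
(For a valid weak derivative the identity must hold for EVERY test function, in particular this one. The failure shows v is NOT the weak derivative of u.)
Correct weak derivative would be u'(x) = -4*x - 2.


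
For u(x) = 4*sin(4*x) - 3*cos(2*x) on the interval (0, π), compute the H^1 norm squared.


||u||_{H^1(0,π)}^2 = 317*π/2

u'(x) = 6*sin(2*x) + 16*cos(4*x).
Expand u² and (u')² and integrate term by term on (0, π), using: for integers n ≥ 1, ∫_0^π sin²(nx) dx = ∫_0^π cos²(nx) dx = π/2; for n ≠ n', ∫_0^π sin(nx)sin(n'x) dx = ∫_0^π cos(nx)cos(n'x) dx = 0; and by product-to-sum, ∫_0^π sin(nx)cos(n'x) dx = ½∫_0^π [sin((n+n')x) + sin((n−n')x)] dx, which is 0 when n+n' is even and 2n/(n²−n'²) when n+n' is odd (it need not vanish on (0, π)).
  u² squared terms: (-3)²·∫cos(2x)² dx = 9·π/2 = 9*π/2;  (4)²·∫sin(4x)² dx = 16·π/2 = 8*π.
  u² cross terms: 2·(-3)·(4)·∫cos(2x)·sin(4x) dx = -24·(0) = 0.
  So ∫_0^π u² dx = 9*π/2 + 8*π + 0 = 25*π/2.
  (u')² squared terms: (6)²·∫sin(2x)² dx = 36·π/2 = 18*π;  (16)²·∫cos(4x)² dx = 256·π/2 = 128*π.
  (u')² cross terms: 2·(6)·(16)·∫sin(2x)·cos(4x) dx = 192·(0) = 0.
  So ∫_0^π (u')² dx = 18*π + 128*π + 0 = 146*π.
||u||_{H^1}^2 = (25*π/2) + (146*π) = 317*π/2.


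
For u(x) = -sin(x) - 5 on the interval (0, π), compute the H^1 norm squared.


||u||_{H^1(0,π)}^2 = 20 + 26*π

u'(x) = -cos(x).
Expand u² and (u')² and integrate term by term on (0, π), using: for integers n ≥ 1, ∫_0^π sin²(nx) dx = ∫_0^π cos²(nx) dx = π/2; for n ≠ n', ∫_0^π sin(nx)sin(n'x) dx = ∫_0^π cos(nx)cos(n'x) dx = 0; and by product-to-sum, ∫_0^π sin(nx)cos(n'x) dx = ½∫_0^π [sin((n+n')x) + sin((n−n')x)] dx, which is 0 when n+n' is even and 2n/(n²−n'²) when n+n' is odd (it need not vanish on (0, π)). For the constant mode: ∫_0^π 1 dx = π, ∫_0^π cos(nx) dx = 0, ∫_0^π sin(nx) dx = (1−(−1)^n)/n.
  u² squared terms: (-5)²·∫1 dx = 25·π = 25*π;  (-1)²·∫sin(x)² dx = 1·π/2 = π/2.
  u² cross terms: 2·(-5)·(-1)·∫1·sin(x) dx = 10·(2) = 20.
  So ∫_0^π u² dx = 25*π + π/2 + 20 = 20 + 51*π/2.
  (u')² squared terms: (-1)²·∫cos(x)² dx = 1·π/2 = π/2.
  So ∫_0^π (u')² dx = π/2.
||u||_{H^1}^2 = (20 + 51*π/2) + (π/2) = 20 + 26*π.


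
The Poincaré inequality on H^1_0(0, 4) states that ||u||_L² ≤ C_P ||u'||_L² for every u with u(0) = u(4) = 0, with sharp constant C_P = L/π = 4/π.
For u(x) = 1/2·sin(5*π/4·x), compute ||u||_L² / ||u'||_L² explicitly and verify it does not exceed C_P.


||u||_L² / ||u'||_L² = 4/(5*π) < C_P = 4/π.

u(x) = 1/2·sin(5*π/4·x), so u'(x) = 5*π*cos(5*π*x/4)/8.
Writing u(x) = A·sin(kπx/L) with A = 1/2 and k = 5, use ∫_0^L sin²(kπx/L) dx = L/2 and ∫_0^L cos²(kπx/L) dx = L/2.
u² = 1/4·sin²(5*π/4·x) and (u')² = 25*π^2/64·cos²(5*π/4·x), and each of sin², cos² integrates to L/2 = 2 over (0, 4).
∫_0^4 u² dx = 1/2, so ||u||_L² = sqrt(2)/2.
∫_0^4 (u')² dx = 25*π^2/32, so ||u'||_L² = 5*sqrt(2)*π/8.
Ratio ||u||_L² / ||u'||_L² = 4/(5*π).
Sharp Poincaré constant on H^1_0(0, 4) is C_P = L/π = 4/π, achieved by sin(π/4·x).
This is the k = 5 harmonic; the ratio L/(kπ) is strictly less than C_P = L/π, consistent with the sharp inequality ||u||_L² ≤ C_P ||u'||_L².


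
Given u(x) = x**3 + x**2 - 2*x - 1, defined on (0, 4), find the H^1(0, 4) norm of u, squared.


||u||_{H^1}^2 = 543764/105

The H^1 norm (squared) on an interval (0, L) is
  ||u||_{H^1}^2 = ∫_0^L u(x)^2 dx + ∫_0^L u'(x)^2 dx.
Compute u'(x) = 3*x**2 + 2*x - 2.
Then u(x)^2 = x**6 + 2*x**5 - 3*x**4 - 6*x**3 + 2*x**2 + 4*x + 1 and u'(x)^2 = 9*x**4 + 12*x**3 - 8*x**2 - 8*x + 4.
Integrate each monomial from 0 to 4 using ∫_0^4 c·x^n dx = c·4^(n+1)/(n+1):
  ∫_0^4 u(x)^2 dx = ∫_0^4 (x^6 + 2*x^5 - 3*x^4 - 6*x^3 + 2*x^2 + 4*x + 1) dx. Term by term:
    ∫_0^4 x^6 dx = 16384/7;  ∫_0^4 2*x^5 dx = 4096/3;  ∫_0^4 -3*x^4 dx = -3072/5;
    ∫_0^4 -6*x^3 dx = -384;  ∫_0^4 2*x^2 dx = 128/3;  ∫_0^4 4*x dx = 32;
    ∫_0^4 1 dx = 4.
  Sum: 16384/7 + 4096/3 − 3072/5 − 384 + 128/3 + 32 + 4 = 97516/35.
  ∫_0^4 u'(x)^2 dx = ∫_0^4 (9*x^4 + 12*x^3 - 8*x^2 - 8*x + 4) dx. Term by term:
    ∫_0^4 9*x^4 dx = 9216/5;  ∫_0^4 12*x^3 dx = 768;  ∫_0^4 -8*x^2 dx = -512/3;
    ∫_0^4 -8*x dx = -64;  ∫_0^4 4 dx = 16.
  Sum: 9216/5 + 768 − 512/3 − 64 + 16 = 35888/15.
Adding: ||u||_{H^1}^2 = 97516/35 + 35888/15 = 543764/105.
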